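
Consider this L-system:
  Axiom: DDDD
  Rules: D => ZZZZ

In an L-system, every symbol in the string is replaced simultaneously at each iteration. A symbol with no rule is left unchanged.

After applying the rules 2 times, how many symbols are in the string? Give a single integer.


Step 0: length = 4
Step 1: length = 16
Step 2: length = 16

Answer: 16


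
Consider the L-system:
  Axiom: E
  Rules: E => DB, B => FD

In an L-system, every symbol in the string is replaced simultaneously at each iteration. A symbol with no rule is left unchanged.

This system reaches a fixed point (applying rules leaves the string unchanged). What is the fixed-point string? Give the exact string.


Answer: DFD

Derivation:
Step 0: E
Step 1: DB
Step 2: DFD
Step 3: DFD  (unchanged — fixed point at step 2)


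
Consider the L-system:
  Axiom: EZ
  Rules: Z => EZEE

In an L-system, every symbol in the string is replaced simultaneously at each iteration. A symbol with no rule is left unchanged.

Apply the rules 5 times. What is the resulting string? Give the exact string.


Answer: EEEEEEZEEEEEEEEEE

Derivation:
Step 0: EZ
Step 1: EEZEE
Step 2: EEEZEEEE
Step 3: EEEEZEEEEEE
Step 4: EEEEEZEEEEEEEE
Step 5: EEEEEEZEEEEEEEEEE


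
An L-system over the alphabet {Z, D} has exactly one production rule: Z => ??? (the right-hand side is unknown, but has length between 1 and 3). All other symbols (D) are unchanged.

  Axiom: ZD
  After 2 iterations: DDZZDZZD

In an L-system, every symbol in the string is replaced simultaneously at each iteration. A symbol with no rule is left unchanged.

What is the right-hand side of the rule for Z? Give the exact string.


Trying Z => DZZ:
  Step 0: ZD
  Step 1: DZZD
  Step 2: DDZZDZZD
Matches the given result.

Answer: DZZ


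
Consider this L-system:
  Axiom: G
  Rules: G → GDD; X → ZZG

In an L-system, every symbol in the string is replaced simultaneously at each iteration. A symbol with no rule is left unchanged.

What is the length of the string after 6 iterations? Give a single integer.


Answer: 13

Derivation:
Step 0: length = 1
Step 1: length = 3
Step 2: length = 5
Step 3: length = 7
Step 4: length = 9
Step 5: length = 11
Step 6: length = 13


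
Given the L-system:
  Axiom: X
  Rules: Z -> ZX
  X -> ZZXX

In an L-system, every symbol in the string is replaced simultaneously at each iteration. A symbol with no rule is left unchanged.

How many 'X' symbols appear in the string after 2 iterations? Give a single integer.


Step 0: X  (1 'X')
Step 1: ZZXX  (2 'X')
Step 2: ZXZXZZXXZZXX  (6 'X')

Answer: 6


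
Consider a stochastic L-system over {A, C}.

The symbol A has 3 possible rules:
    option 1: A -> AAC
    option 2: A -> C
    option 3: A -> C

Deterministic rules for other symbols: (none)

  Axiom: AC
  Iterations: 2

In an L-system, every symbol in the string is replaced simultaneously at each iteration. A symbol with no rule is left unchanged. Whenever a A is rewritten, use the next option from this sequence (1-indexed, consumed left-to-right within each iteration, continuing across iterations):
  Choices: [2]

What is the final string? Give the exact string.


Answer: CC

Derivation:
Step 0: AC
Step 1: CC  (used choices [2])
Step 2: CC  (used choices [])


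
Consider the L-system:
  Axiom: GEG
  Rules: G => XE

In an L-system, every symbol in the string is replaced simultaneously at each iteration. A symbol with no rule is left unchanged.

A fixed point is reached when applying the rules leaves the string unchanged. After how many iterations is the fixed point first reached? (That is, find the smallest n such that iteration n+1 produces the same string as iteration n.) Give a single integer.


Step 0: GEG
Step 1: XEEXE
Step 2: XEEXE  (unchanged — fixed point at step 1)

Answer: 1


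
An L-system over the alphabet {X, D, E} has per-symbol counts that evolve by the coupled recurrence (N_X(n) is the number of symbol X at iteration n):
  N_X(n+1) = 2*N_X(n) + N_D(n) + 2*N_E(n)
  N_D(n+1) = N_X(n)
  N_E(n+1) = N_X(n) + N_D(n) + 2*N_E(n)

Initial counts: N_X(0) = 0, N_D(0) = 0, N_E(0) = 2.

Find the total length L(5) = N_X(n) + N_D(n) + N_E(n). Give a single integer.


Step 0: N_X=0, N_D=0, N_E=2, L=2
Step 1: N_X=4, N_D=0, N_E=4, L=8
Step 2: N_X=16, N_D=4, N_E=12, L=32
Step 3: N_X=60, N_D=16, N_E=44, L=120
Step 4: N_X=224, N_D=60, N_E=164, L=448
Step 5: N_X=836, N_D=224, N_E=612, L=1672

Answer: 1672


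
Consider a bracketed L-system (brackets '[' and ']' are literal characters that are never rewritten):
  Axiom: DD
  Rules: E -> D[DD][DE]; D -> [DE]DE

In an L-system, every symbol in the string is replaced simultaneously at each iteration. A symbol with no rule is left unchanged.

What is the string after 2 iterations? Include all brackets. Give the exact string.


Answer: [[DE]DED[DD][DE]][DE]DED[DD][DE][[DE]DED[DD][DE]][DE]DED[DD][DE]

Derivation:
Step 0: DD
Step 1: [DE]DE[DE]DE
Step 2: [[DE]DED[DD][DE]][DE]DED[DD][DE][[DE]DED[DD][DE]][DE]DED[DD][DE]


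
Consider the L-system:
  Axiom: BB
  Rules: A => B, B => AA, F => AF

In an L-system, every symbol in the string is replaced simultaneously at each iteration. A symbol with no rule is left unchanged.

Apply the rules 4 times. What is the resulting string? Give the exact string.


Answer: BBBBBBBB

Derivation:
Step 0: BB
Step 1: AAAA
Step 2: BBBB
Step 3: AAAAAAAA
Step 4: BBBBBBBB


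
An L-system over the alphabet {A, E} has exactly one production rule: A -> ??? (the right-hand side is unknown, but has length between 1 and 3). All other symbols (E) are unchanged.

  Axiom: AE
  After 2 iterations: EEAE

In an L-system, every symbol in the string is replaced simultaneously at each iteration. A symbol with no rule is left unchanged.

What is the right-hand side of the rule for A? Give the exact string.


Answer: EA

Derivation:
Trying A -> EA:
  Step 0: AE
  Step 1: EAE
  Step 2: EEAE
Matches the given result.


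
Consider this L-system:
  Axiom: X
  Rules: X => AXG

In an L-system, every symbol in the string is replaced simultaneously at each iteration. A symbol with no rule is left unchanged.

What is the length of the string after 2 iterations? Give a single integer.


Answer: 5

Derivation:
Step 0: length = 1
Step 1: length = 3
Step 2: length = 5


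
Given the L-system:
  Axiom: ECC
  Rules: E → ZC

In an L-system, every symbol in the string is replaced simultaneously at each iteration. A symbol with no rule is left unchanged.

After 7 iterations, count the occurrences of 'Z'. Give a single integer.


Step 0: ECC  (0 'Z')
Step 1: ZCCC  (1 'Z')
Step 2: ZCCC  (1 'Z')
Step 3: ZCCC  (1 'Z')
Step 4: ZCCC  (1 'Z')
Step 5: ZCCC  (1 'Z')
Step 6: ZCCC  (1 'Z')
Step 7: ZCCC  (1 'Z')

Answer: 1


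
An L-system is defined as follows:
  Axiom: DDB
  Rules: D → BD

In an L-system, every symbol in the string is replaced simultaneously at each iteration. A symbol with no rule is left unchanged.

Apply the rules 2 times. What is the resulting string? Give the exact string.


Step 0: DDB
Step 1: BDBDB
Step 2: BBDBBDB

Answer: BBDBBDB


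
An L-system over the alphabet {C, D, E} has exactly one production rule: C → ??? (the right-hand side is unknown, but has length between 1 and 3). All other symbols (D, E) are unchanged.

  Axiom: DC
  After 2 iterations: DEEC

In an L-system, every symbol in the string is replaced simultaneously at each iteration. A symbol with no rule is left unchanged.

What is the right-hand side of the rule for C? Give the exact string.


Trying C → EC:
  Step 0: DC
  Step 1: DEC
  Step 2: DEEC
Matches the given result.

Answer: EC


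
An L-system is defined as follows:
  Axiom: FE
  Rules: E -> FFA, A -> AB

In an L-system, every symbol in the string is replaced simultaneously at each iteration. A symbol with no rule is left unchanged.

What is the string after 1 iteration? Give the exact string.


Step 0: FE
Step 1: FFFA

Answer: FFFA


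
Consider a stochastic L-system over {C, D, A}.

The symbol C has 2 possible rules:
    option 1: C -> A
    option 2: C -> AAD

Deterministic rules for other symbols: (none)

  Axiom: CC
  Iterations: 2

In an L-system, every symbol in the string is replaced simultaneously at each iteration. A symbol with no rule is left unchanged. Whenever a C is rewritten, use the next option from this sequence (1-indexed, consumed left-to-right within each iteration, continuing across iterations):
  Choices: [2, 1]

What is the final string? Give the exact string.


Step 0: CC
Step 1: AADA  (used choices [2, 1])
Step 2: AADA  (used choices [])

Answer: AADA


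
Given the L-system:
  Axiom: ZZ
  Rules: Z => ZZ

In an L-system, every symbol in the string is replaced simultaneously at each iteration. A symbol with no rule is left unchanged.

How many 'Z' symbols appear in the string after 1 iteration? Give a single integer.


Answer: 4

Derivation:
Step 0: ZZ  (2 'Z')
Step 1: ZZZZ  (4 'Z')


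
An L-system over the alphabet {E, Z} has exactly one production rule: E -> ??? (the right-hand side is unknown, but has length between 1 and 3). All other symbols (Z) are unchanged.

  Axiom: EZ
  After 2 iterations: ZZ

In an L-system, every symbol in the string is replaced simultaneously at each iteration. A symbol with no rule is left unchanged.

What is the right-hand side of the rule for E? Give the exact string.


Answer: Z

Derivation:
Trying E -> Z:
  Step 0: EZ
  Step 1: ZZ
  Step 2: ZZ
Matches the given result.


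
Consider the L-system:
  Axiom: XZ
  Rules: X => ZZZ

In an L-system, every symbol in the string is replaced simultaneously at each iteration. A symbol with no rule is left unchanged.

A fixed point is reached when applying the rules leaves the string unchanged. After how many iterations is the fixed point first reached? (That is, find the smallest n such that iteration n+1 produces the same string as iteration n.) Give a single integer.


Answer: 1

Derivation:
Step 0: XZ
Step 1: ZZZZ
Step 2: ZZZZ  (unchanged — fixed point at step 1)


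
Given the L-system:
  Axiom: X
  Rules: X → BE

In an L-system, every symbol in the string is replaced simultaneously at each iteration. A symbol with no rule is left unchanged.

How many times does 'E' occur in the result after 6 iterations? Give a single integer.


Step 0: X  (0 'E')
Step 1: BE  (1 'E')
Step 2: BE  (1 'E')
Step 3: BE  (1 'E')
Step 4: BE  (1 'E')
Step 5: BE  (1 'E')
Step 6: BE  (1 'E')

Answer: 1


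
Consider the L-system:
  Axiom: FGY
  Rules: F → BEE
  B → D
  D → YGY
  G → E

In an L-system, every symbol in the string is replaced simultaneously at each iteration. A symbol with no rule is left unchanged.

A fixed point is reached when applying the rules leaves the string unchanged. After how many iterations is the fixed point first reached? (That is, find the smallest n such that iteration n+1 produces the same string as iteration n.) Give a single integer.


Answer: 4

Derivation:
Step 0: FGY
Step 1: BEEEY
Step 2: DEEEY
Step 3: YGYEEEY
Step 4: YEYEEEY
Step 5: YEYEEEY  (unchanged — fixed point at step 4)


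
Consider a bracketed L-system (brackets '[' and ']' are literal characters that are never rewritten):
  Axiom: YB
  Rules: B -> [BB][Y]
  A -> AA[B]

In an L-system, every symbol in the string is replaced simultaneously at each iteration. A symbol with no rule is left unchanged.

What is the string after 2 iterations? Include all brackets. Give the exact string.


Answer: Y[[BB][Y][BB][Y]][Y]

Derivation:
Step 0: YB
Step 1: Y[BB][Y]
Step 2: Y[[BB][Y][BB][Y]][Y]


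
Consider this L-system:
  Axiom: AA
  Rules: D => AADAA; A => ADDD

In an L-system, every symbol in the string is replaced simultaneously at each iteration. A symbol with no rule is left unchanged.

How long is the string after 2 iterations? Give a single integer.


Step 0: length = 2
Step 1: length = 8
Step 2: length = 38

Answer: 38


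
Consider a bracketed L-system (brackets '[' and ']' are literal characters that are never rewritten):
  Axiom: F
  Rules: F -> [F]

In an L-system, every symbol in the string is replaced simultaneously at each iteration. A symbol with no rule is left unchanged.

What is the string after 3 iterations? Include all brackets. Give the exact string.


Step 0: F
Step 1: [F]
Step 2: [[F]]
Step 3: [[[F]]]

Answer: [[[F]]]


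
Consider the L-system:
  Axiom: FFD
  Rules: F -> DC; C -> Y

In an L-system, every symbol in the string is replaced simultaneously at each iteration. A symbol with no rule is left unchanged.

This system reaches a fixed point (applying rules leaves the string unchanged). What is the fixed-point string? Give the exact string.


Step 0: FFD
Step 1: DCDCD
Step 2: DYDYD
Step 3: DYDYD  (unchanged — fixed point at step 2)

Answer: DYDYD


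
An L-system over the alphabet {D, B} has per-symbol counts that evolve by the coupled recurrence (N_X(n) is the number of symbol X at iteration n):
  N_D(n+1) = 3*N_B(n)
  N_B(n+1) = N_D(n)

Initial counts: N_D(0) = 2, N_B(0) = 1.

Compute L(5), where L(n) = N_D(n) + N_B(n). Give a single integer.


Answer: 45

Derivation:
Step 0: N_D=2, N_B=1, L=3
Step 1: N_D=3, N_B=2, L=5
Step 2: N_D=6, N_B=3, L=9
Step 3: N_D=9, N_B=6, L=15
Step 4: N_D=18, N_B=9, L=27
Step 5: N_D=27, N_B=18, L=45


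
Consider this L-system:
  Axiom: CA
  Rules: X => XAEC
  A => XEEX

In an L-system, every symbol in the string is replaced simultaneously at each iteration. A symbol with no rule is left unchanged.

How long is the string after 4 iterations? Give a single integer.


Step 0: length = 2
Step 1: length = 5
Step 2: length = 11
Step 3: length = 23
Step 4: length = 47

Answer: 47


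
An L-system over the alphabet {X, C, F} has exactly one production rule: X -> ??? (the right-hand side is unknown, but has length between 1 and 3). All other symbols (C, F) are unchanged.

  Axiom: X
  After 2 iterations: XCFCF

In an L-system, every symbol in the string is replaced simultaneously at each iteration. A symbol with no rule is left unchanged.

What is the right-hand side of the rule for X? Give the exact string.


Answer: XCF

Derivation:
Trying X -> XCF:
  Step 0: X
  Step 1: XCF
  Step 2: XCFCF
Matches the given result.


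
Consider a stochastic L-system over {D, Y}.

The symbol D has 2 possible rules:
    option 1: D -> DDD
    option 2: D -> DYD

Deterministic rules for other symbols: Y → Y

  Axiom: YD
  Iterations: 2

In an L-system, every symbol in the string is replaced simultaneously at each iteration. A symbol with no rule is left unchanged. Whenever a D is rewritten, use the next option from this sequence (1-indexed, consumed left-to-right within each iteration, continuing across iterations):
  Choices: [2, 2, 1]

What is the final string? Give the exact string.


Step 0: YD
Step 1: YDYD  (used choices [2])
Step 2: YDYDYDDD  (used choices [2, 1])

Answer: YDYDYDDD


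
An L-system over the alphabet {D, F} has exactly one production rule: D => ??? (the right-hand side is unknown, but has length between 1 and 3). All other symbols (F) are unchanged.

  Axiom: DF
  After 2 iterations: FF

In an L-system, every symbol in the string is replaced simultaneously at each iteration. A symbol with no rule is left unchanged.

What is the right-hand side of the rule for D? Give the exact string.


Trying D => F:
  Step 0: DF
  Step 1: FF
  Step 2: FF
Matches the given result.

Answer: F


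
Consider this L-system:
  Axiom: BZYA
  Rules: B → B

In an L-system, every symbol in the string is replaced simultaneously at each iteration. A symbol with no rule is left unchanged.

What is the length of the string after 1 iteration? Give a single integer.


Answer: 4

Derivation:
Step 0: length = 4
Step 1: length = 4


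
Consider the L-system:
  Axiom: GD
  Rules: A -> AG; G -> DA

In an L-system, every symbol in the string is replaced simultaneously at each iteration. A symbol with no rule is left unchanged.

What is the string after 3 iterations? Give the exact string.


Step 0: GD
Step 1: DAD
Step 2: DAGD
Step 3: DAGDAD

Answer: DAGDAD


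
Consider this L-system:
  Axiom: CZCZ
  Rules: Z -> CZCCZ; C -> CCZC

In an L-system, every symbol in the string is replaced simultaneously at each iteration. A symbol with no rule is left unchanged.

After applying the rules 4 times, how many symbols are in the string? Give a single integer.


Answer: 1446

Derivation:
Step 0: length = 4
Step 1: length = 18
Step 2: length = 78
Step 3: length = 336
Step 4: length = 1446


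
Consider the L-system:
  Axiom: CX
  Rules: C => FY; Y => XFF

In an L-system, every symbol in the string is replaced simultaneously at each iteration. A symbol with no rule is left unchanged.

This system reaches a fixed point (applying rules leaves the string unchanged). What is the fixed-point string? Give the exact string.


Step 0: CX
Step 1: FYX
Step 2: FXFFX
Step 3: FXFFX  (unchanged — fixed point at step 2)

Answer: FXFFX


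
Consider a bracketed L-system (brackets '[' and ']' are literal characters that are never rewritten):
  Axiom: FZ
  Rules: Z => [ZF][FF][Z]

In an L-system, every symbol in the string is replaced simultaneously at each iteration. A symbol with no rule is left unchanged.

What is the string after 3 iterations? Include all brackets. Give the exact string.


Answer: F[[[ZF][FF][Z]F][FF][[ZF][FF][Z]]F][FF][[[ZF][FF][Z]F][FF][[ZF][FF][Z]]]

Derivation:
Step 0: FZ
Step 1: F[ZF][FF][Z]
Step 2: F[[ZF][FF][Z]F][FF][[ZF][FF][Z]]
Step 3: F[[[ZF][FF][Z]F][FF][[ZF][FF][Z]]F][FF][[[ZF][FF][Z]F][FF][[ZF][FF][Z]]]


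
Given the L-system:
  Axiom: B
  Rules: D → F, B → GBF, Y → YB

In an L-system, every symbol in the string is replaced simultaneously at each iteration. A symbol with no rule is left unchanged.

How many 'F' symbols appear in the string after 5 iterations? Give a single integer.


Answer: 5

Derivation:
Step 0: B  (0 'F')
Step 1: GBF  (1 'F')
Step 2: GGBFF  (2 'F')
Step 3: GGGBFFF  (3 'F')
Step 4: GGGGBFFFF  (4 'F')
Step 5: GGGGGBFFFFF  (5 'F')


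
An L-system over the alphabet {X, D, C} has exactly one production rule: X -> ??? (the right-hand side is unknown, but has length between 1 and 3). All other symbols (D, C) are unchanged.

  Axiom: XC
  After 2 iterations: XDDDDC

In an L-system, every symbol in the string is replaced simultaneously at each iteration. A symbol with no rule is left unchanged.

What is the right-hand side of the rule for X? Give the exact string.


Trying X -> XDD:
  Step 0: XC
  Step 1: XDDC
  Step 2: XDDDDC
Matches the given result.

Answer: XDD


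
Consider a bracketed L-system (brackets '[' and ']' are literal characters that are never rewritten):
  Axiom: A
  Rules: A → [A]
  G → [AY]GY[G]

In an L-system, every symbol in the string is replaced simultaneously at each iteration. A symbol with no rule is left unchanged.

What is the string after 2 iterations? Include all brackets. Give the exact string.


Answer: [[A]]

Derivation:
Step 0: A
Step 1: [A]
Step 2: [[A]]


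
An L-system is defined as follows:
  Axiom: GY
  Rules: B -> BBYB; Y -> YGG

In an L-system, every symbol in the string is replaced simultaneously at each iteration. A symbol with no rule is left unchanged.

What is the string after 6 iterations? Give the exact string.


Answer: GYGGGGGGGGGGGG

Derivation:
Step 0: GY
Step 1: GYGG
Step 2: GYGGGG
Step 3: GYGGGGGG
Step 4: GYGGGGGGGG
Step 5: GYGGGGGGGGGG
Step 6: GYGGGGGGGGGGGG


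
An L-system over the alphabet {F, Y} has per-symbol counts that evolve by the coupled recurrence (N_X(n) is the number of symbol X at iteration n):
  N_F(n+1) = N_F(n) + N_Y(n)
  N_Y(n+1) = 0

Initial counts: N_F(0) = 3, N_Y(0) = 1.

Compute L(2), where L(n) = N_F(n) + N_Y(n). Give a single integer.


Step 0: N_F=3, N_Y=1, L=4
Step 1: N_F=4, N_Y=0, L=4
Step 2: N_F=4, N_Y=0, L=4

Answer: 4


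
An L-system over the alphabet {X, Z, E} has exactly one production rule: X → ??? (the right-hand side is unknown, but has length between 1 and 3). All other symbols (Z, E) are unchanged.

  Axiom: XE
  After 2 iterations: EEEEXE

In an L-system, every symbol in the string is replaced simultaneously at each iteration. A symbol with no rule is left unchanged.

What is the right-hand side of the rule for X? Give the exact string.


Answer: EEX

Derivation:
Trying X → EEX:
  Step 0: XE
  Step 1: EEXE
  Step 2: EEEEXE
Matches the given result.


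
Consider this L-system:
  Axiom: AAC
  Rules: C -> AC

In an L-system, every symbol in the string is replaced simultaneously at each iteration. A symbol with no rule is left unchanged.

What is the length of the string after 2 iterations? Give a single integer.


Step 0: length = 3
Step 1: length = 4
Step 2: length = 5

Answer: 5


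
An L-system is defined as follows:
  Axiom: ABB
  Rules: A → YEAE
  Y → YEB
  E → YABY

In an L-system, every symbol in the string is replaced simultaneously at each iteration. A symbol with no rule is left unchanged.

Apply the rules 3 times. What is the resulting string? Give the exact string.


Step 0: ABB
Step 1: YEAEBB
Step 2: YEBYABYYEAEYABYBB
Step 3: YEBYABYBYEBYEAEBYEBYEBYABYYEAEYABYYEBYEAEBYEBBB

Answer: YEBYABYBYEBYEAEBYEBYEBYABYYEAEYABYYEBYEAEBYEBBB


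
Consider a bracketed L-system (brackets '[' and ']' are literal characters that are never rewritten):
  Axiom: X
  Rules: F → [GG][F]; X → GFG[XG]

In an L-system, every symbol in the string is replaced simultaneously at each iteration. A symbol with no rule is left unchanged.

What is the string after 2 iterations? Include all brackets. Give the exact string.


Answer: G[GG][F]G[GFG[XG]G]

Derivation:
Step 0: X
Step 1: GFG[XG]
Step 2: G[GG][F]G[GFG[XG]G]


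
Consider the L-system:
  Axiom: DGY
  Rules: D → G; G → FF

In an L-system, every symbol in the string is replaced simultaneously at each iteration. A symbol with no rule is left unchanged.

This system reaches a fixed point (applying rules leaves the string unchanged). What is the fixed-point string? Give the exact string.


Step 0: DGY
Step 1: GFFY
Step 2: FFFFY
Step 3: FFFFY  (unchanged — fixed point at step 2)

Answer: FFFFY


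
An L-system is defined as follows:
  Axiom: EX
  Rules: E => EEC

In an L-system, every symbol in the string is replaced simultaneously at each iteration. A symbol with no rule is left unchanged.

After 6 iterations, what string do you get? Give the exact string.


Answer: EECEECCEECEECCCEECEECCEECEECCCCEECEECCEECEECCCEECEECCEECEECCCCCEECEECCEECEECCCEECEECCEECEECCCCEECEECCEECEECCCEECEECCEECEECCCCCCX

Derivation:
Step 0: EX
Step 1: EECX
Step 2: EECEECCX
Step 3: EECEECCEECEECCCX
Step 4: EECEECCEECEECCCEECEECCEECEECCCCX
Step 5: EECEECCEECEECCCEECEECCEECEECCCCEECEECCEECEECCCEECEECCEECEECCCCCX
Step 6: EECEECCEECEECCCEECEECCEECEECCCCEECEECCEECEECCCEECEECCEECEECCCCCEECEECCEECEECCCEECEECCEECEECCCCEECEECCEECEECCCEECEECCEECEECCCCCCX


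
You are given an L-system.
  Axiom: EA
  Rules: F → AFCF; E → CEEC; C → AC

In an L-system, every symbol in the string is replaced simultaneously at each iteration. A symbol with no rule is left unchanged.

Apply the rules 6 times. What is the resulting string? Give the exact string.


Step 0: EA
Step 1: CEECA
Step 2: ACCEECCEECACA
Step 3: AACACCEECCEECACACCEECCEECACAACA
Step 4: AAACAACACCEECCEECACACCEECCEECACAACAACACCEECCEECACACCEECCEECACAACAAACA
Step 5: AAAACAAACAACACCEECCEECACACCEECCEECACAACAACACCEECCEECACACCEECCEECACAACAAACAAACAACACCEECCEECACACCEECCEECACAACAACACCEECCEECACACCEECCEECACAACAAACAAAACA
Step 6: AAAAACAAAACAAACAACACCEECCEECACACCEECCEECACAACAACACCEECCEECACACCEECCEECACAACAAACAAACAACACCEECCEECACACCEECCEECACAACAACACCEECCEECACACCEECCEECACAACAAACAAAACAAAACAAACAACACCEECCEECACACCEECCEECACAACAACACCEECCEECACACCEECCEECACAACAAACAAACAACACCEECCEECACACCEECCEECACAACAACACCEECCEECACACCEECCEECACAACAAACAAAACAAAAACA

Answer: AAAAACAAAACAAACAACACCEECCEECACACCEECCEECACAACAACACCEECCEECACACCEECCEECACAACAAACAAACAACACCEECCEECACACCEECCEECACAACAACACCEECCEECACACCEECCEECACAACAAACAAAACAAAACAAACAACACCEECCEECACACCEECCEECACAACAACACCEECCEECACACCEECCEECACAACAAACAAACAACACCEECCEECACACCEECCEECACAACAACACCEECCEECACACCEECCEECACAACAAACAAAACAAAAACA


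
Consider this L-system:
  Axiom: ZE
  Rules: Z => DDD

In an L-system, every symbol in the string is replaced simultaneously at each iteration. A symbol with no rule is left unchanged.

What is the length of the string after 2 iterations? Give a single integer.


Answer: 4

Derivation:
Step 0: length = 2
Step 1: length = 4
Step 2: length = 4


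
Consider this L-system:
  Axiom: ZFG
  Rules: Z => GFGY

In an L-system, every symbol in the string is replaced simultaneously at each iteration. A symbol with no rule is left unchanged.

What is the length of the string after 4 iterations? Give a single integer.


Answer: 6

Derivation:
Step 0: length = 3
Step 1: length = 6
Step 2: length = 6
Step 3: length = 6
Step 4: length = 6


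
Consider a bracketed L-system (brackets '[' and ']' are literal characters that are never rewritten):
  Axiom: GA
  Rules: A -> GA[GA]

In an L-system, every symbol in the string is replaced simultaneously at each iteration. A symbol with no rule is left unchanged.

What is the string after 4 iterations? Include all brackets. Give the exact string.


Answer: GGGGGA[GA][GGA[GA]][GGGA[GA][GGA[GA]]][GGGGA[GA][GGA[GA]][GGGA[GA][GGA[GA]]]]

Derivation:
Step 0: GA
Step 1: GGA[GA]
Step 2: GGGA[GA][GGA[GA]]
Step 3: GGGGA[GA][GGA[GA]][GGGA[GA][GGA[GA]]]
Step 4: GGGGGA[GA][GGA[GA]][GGGA[GA][GGA[GA]]][GGGGA[GA][GGA[GA]][GGGA[GA][GGA[GA]]]]


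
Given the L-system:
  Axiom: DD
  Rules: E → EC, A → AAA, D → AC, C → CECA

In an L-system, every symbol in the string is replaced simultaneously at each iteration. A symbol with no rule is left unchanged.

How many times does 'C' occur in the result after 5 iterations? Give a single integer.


Answer: 68

Derivation:
Step 0: DD  (0 'C')
Step 1: ACAC  (2 'C')
Step 2: AAACECAAAACECA  (4 'C')
Step 3: AAAAAAAAACECAECCECAAAAAAAAAAAAACECAECCECAAAA  (10 'C')
Step 4: AAAAAAAAAAAAAAAAAAAAAAAAAAACECAECCECAAAAECCECACECAECCECAAAAAAAAAAAAAAAAAAAAAAAAAAAAAAAAAAAAAAAACECAECCECAAAAECCECACECAECCECAAAAAAAAAAAAA  (26 'C')
Step 5: AAAAAAAAAAAAAAAAAAAAAAAAAAAAAAAAAAAAAAAAAAAAAAAAAAAAAAAAAAAAAAAAAAAAAAAAAAAAAAAAACECAECCECAAAAECCECACECAECCECAAAAAAAAAAAAAECCECACECAECCECAAAACECAECCECAAAAECCECACECAECCECAAAAAAAAAAAAAAAAAAAAAAAAAAAAAAAAAAAAAAAAAAAAAAAAAAAAAAAAAAAAAAAAAAAAAAAAAAAAAAAAAAAAAAAAAAAAAAAAAAAAAAAAAAAAAAAAAAAAAAAAACECAECCECAAAAECCECACECAECCECAAAAAAAAAAAAAECCECACECAECCECAAAACECAECCECAAAAECCECACECAECCECAAAAAAAAAAAAAAAAAAAAAAAAAAAAAAAAAAAAAAAA  (68 'C')


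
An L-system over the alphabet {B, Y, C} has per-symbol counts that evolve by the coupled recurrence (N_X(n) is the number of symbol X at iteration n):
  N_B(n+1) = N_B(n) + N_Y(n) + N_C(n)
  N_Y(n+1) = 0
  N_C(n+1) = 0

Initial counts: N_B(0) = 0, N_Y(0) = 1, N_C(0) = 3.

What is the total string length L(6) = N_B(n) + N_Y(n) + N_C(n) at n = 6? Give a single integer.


Step 0: N_B=0, N_Y=1, N_C=3, L=4
Step 1: N_B=4, N_Y=0, N_C=0, L=4
Step 2: N_B=4, N_Y=0, N_C=0, L=4
Step 3: N_B=4, N_Y=0, N_C=0, L=4
Step 4: N_B=4, N_Y=0, N_C=0, L=4
Step 5: N_B=4, N_Y=0, N_C=0, L=4
Step 6: N_B=4, N_Y=0, N_C=0, L=4

Answer: 4


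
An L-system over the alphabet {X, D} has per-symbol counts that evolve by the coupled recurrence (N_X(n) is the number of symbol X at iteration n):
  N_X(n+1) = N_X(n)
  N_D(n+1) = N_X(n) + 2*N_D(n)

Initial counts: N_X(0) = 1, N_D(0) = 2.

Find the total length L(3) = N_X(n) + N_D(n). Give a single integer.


Step 0: N_X=1, N_D=2, L=3
Step 1: N_X=1, N_D=5, L=6
Step 2: N_X=1, N_D=11, L=12
Step 3: N_X=1, N_D=23, L=24

Answer: 24


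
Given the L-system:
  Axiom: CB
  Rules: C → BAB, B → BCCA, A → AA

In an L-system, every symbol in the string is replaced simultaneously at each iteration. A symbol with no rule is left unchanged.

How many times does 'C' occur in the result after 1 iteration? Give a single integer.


Step 0: CB  (1 'C')
Step 1: BABBCCA  (2 'C')

Answer: 2


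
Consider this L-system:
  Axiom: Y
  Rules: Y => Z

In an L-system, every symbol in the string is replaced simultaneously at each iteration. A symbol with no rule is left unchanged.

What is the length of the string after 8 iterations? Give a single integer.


Answer: 1

Derivation:
Step 0: length = 1
Step 1: length = 1
Step 2: length = 1
Step 3: length = 1
Step 4: length = 1
Step 5: length = 1
Step 6: length = 1
Step 7: length = 1
Step 8: length = 1


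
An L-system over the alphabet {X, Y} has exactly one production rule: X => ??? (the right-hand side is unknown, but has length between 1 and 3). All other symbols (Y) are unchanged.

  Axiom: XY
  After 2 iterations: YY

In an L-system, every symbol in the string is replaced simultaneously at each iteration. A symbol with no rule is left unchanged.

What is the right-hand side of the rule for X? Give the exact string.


Trying X => Y:
  Step 0: XY
  Step 1: YY
  Step 2: YY
Matches the given result.

Answer: Y


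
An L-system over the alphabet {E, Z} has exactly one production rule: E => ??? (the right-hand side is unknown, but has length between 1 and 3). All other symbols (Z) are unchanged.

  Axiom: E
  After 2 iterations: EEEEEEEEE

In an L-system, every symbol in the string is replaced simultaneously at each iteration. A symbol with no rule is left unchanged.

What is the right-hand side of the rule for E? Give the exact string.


Trying E => EEE:
  Step 0: E
  Step 1: EEE
  Step 2: EEEEEEEEE
Matches the given result.

Answer: EEE


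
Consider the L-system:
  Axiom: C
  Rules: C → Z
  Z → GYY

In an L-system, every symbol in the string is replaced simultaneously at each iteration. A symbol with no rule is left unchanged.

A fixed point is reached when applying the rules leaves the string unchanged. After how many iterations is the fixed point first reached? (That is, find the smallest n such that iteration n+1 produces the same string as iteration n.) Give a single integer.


Answer: 2

Derivation:
Step 0: C
Step 1: Z
Step 2: GYY
Step 3: GYY  (unchanged — fixed point at step 2)


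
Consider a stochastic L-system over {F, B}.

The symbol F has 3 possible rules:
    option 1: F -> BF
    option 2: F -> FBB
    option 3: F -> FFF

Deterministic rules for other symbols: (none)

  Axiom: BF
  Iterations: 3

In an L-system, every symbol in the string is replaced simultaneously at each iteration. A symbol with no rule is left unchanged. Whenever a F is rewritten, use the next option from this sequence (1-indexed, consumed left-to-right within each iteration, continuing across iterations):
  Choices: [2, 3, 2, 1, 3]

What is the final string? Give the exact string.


Step 0: BF
Step 1: BFBB  (used choices [2])
Step 2: BFFFBB  (used choices [3])
Step 3: BFBBBFFFFBB  (used choices [2, 1, 3])

Answer: BFBBBFFFFBB


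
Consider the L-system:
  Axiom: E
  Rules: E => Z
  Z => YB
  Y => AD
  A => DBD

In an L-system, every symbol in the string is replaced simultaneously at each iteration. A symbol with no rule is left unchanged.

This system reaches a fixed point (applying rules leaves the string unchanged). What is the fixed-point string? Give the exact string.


Step 0: E
Step 1: Z
Step 2: YB
Step 3: ADB
Step 4: DBDDB
Step 5: DBDDB  (unchanged — fixed point at step 4)

Answer: DBDDB


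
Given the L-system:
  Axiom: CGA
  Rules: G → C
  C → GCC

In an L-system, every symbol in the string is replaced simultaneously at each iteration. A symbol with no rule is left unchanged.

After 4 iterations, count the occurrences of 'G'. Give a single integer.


Step 0: CGA  (1 'G')
Step 1: GCCCA  (1 'G')
Step 2: CGCCGCCGCCA  (3 'G')
Step 3: GCCCGCCGCCCGCCGCCCGCCGCCA  (7 'G')
Step 4: CGCCGCCGCCCGCCGCCCGCCGCCGCCCGCCGCCCGCCGCCGCCCGCCGCCCGCCGCCA  (17 'G')

Answer: 17


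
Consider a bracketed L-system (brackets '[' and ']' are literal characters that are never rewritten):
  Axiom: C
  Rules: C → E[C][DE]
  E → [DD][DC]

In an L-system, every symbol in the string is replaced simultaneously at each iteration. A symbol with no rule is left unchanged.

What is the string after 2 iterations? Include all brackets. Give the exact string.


Step 0: C
Step 1: E[C][DE]
Step 2: [DD][DC][E[C][DE]][D[DD][DC]]

Answer: [DD][DC][E[C][DE]][D[DD][DC]]


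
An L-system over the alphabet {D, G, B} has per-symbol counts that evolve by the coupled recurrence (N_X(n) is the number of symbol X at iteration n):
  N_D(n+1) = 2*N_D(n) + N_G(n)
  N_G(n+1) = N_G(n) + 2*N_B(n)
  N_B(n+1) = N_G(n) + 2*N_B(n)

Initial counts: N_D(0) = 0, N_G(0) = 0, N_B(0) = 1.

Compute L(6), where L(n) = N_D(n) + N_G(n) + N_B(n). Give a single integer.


Answer: 1394

Derivation:
Step 0: N_D=0, N_G=0, N_B=1, L=1
Step 1: N_D=0, N_G=2, N_B=2, L=4
Step 2: N_D=2, N_G=6, N_B=6, L=14
Step 3: N_D=10, N_G=18, N_B=18, L=46
Step 4: N_D=38, N_G=54, N_B=54, L=146
Step 5: N_D=130, N_G=162, N_B=162, L=454
Step 6: N_D=422, N_G=486, N_B=486, L=1394


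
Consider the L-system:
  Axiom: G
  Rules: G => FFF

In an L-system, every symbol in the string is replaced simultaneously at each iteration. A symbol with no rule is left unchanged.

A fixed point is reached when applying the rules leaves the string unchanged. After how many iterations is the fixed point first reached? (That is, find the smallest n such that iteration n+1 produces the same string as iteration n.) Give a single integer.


Answer: 1

Derivation:
Step 0: G
Step 1: FFF
Step 2: FFF  (unchanged — fixed point at step 1)


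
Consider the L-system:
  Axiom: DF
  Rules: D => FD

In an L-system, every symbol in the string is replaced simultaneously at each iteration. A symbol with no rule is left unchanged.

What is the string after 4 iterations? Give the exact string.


Step 0: DF
Step 1: FDF
Step 2: FFDF
Step 3: FFFDF
Step 4: FFFFDF

Answer: FFFFDF


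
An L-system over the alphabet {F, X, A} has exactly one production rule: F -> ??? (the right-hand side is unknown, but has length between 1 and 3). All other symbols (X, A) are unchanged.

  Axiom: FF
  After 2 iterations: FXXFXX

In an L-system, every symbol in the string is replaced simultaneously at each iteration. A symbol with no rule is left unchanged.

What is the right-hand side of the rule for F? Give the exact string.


Answer: FX

Derivation:
Trying F -> FX:
  Step 0: FF
  Step 1: FXFX
  Step 2: FXXFXX
Matches the given result.


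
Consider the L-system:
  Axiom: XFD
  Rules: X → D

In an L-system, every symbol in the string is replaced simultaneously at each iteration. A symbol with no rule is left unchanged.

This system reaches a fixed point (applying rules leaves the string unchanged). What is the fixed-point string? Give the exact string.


Answer: DFD

Derivation:
Step 0: XFD
Step 1: DFD
Step 2: DFD  (unchanged — fixed point at step 1)


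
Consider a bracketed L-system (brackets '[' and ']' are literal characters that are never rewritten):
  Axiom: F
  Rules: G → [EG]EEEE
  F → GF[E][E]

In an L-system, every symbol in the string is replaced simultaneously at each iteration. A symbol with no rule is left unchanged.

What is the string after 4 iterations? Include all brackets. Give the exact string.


Answer: [E[E[EG]EEEE]EEEE]EEEE[E[EG]EEEE]EEEE[EG]EEEEGF[E][E][E][E][E][E][E][E]

Derivation:
Step 0: F
Step 1: GF[E][E]
Step 2: [EG]EEEEGF[E][E][E][E]
Step 3: [E[EG]EEEE]EEEE[EG]EEEEGF[E][E][E][E][E][E]
Step 4: [E[E[EG]EEEE]EEEE]EEEE[E[EG]EEEE]EEEE[EG]EEEEGF[E][E][E][E][E][E][E][E]


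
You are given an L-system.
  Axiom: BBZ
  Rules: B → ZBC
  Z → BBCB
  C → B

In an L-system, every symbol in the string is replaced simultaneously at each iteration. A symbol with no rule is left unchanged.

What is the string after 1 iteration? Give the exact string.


Step 0: BBZ
Step 1: ZBCZBCBBCB

Answer: ZBCZBCBBCB


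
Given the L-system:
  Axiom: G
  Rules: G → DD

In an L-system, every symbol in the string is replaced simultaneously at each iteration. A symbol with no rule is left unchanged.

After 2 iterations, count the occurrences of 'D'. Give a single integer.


Step 0: G  (0 'D')
Step 1: DD  (2 'D')
Step 2: DD  (2 'D')

Answer: 2


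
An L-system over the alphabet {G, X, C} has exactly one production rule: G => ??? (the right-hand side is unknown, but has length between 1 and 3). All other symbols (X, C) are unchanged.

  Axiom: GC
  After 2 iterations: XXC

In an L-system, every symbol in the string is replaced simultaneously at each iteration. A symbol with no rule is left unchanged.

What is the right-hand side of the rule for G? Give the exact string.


Trying G => XX:
  Step 0: GC
  Step 1: XXC
  Step 2: XXC
Matches the given result.

Answer: XX


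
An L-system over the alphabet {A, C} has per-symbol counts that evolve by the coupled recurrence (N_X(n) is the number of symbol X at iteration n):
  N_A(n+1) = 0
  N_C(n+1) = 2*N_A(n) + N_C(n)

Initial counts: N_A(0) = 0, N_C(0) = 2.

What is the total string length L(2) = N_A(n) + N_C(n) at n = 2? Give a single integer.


Answer: 2

Derivation:
Step 0: N_A=0, N_C=2, L=2
Step 1: N_A=0, N_C=2, L=2
Step 2: N_A=0, N_C=2, L=2


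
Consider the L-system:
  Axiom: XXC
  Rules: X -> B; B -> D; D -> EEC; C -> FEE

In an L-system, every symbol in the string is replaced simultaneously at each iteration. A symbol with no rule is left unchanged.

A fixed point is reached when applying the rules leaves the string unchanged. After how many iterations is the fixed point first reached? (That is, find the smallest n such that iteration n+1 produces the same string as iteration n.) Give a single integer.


Answer: 4

Derivation:
Step 0: XXC
Step 1: BBFEE
Step 2: DDFEE
Step 3: EECEECFEE
Step 4: EEFEEEEFEEFEE
Step 5: EEFEEEEFEEFEE  (unchanged — fixed point at step 4)


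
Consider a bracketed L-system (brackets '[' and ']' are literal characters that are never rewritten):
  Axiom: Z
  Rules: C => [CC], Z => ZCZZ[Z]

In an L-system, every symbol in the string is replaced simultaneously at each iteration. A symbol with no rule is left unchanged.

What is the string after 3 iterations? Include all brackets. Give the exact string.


Answer: ZCZZ[Z][CC]ZCZZ[Z]ZCZZ[Z][ZCZZ[Z]][[CC][CC]]ZCZZ[Z][CC]ZCZZ[Z]ZCZZ[Z][ZCZZ[Z]]ZCZZ[Z][CC]ZCZZ[Z]ZCZZ[Z][ZCZZ[Z]][ZCZZ[Z][CC]ZCZZ[Z]ZCZZ[Z][ZCZZ[Z]]]

Derivation:
Step 0: Z
Step 1: ZCZZ[Z]
Step 2: ZCZZ[Z][CC]ZCZZ[Z]ZCZZ[Z][ZCZZ[Z]]
Step 3: ZCZZ[Z][CC]ZCZZ[Z]ZCZZ[Z][ZCZZ[Z]][[CC][CC]]ZCZZ[Z][CC]ZCZZ[Z]ZCZZ[Z][ZCZZ[Z]]ZCZZ[Z][CC]ZCZZ[Z]ZCZZ[Z][ZCZZ[Z]][ZCZZ[Z][CC]ZCZZ[Z]ZCZZ[Z][ZCZZ[Z]]]


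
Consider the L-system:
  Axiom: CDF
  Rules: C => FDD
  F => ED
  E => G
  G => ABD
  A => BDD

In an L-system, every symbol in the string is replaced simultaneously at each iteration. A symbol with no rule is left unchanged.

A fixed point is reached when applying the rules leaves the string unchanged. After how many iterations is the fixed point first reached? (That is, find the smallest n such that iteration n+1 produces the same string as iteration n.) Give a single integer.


Answer: 5

Derivation:
Step 0: CDF
Step 1: FDDDED
Step 2: EDDDDGD
Step 3: GDDDDABDD
Step 4: ABDDDDDBDDBDD
Step 5: BDDBDDDDDBDDBDD
Step 6: BDDBDDDDDBDDBDD  (unchanged — fixed point at step 5)


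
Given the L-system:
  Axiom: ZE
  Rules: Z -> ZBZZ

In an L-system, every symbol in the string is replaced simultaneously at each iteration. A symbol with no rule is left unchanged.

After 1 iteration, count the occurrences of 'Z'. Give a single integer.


Answer: 3

Derivation:
Step 0: ZE  (1 'Z')
Step 1: ZBZZE  (3 'Z')


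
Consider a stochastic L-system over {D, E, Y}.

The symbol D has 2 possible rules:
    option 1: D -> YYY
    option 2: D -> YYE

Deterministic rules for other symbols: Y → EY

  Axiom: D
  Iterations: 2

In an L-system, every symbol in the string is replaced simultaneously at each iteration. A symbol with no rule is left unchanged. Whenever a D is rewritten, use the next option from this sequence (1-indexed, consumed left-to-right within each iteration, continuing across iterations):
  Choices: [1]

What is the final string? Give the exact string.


Step 0: D
Step 1: YYY  (used choices [1])
Step 2: EYEYEY  (used choices [])

Answer: EYEYEY
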